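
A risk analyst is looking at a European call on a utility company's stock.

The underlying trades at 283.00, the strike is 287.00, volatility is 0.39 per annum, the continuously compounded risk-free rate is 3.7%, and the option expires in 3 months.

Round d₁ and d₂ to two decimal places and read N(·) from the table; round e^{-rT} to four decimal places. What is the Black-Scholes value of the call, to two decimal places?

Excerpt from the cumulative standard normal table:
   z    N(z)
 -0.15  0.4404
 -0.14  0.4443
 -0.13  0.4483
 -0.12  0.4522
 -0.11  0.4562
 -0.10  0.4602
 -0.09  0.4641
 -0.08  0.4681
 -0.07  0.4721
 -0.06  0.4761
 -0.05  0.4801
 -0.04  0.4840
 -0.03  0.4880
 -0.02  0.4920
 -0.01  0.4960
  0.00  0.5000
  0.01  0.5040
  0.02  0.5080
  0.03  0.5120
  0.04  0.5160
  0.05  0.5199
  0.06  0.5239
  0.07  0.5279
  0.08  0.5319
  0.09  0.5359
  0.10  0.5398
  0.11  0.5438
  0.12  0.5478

20.81

σ√T = 0.39 × 0.5000 = 0.1950
d₁ = [ln(283/287) + (0.037 + 0.39²/2)·0.25] / 0.1950 = [-0.0140 + 0.0283] / 0.1950 = 0.0730 → 0.07
d₂ = d₁ − σ√T = 0.0730 − 0.1950 = -0.1220 → -0.12
exp(−rT) = exp(−0.037·0.25) = 0.9908
N(d₁) = N(0.07) = 0.5279;  N(d₂) = N(-0.12) = 0.4522
C = 283·0.5279 − 287·0.9908·0.4522 = 149.3957 − 128.5874 = 20.8083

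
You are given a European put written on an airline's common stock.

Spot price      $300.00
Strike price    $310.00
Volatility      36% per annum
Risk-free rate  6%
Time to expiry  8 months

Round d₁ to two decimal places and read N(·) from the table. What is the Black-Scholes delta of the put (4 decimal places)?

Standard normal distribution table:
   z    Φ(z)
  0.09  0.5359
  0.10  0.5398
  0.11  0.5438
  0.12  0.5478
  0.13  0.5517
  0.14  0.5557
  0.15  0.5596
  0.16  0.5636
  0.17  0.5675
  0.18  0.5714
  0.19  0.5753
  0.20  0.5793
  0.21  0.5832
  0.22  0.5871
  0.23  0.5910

-0.4325

σ√T = 0.36·√0.6667 = 0.2939
d₁ = [ln(300/310) + (0.06 + 0.36²/2)·0.6667] / 0.2939 = [-0.0328 + 0.0832] / 0.2939 = 0.1715 which rounds to 0.17
N(d₁) = N(0.17) = 0.5675
Δ_put = N(d₁) − 1 = 0.5675 − 1 = -0.4325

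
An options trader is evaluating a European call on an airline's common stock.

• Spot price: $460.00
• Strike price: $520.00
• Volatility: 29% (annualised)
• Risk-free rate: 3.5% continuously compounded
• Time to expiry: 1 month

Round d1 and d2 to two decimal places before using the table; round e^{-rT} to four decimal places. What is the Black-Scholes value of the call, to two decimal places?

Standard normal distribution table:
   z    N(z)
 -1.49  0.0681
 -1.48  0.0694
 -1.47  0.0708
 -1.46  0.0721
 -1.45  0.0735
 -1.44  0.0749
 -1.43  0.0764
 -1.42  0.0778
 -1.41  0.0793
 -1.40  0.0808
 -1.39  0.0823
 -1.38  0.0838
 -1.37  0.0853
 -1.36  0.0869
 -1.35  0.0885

T = 0.08333;  σ√T = 0.0837
d₁ = [ln(460/520) + (0.035 + 0.29²/2)·0.08333] / 0.0837 = [-0.1226 + 0.0064] / 0.0837 = -1.3878 which rounds to -1.39
d₂ = d₁ − σ√T = -1.3878 − 0.0837 = -1.4715 which rounds to -1.47
e^(−rT) = e^(−0.035·0.08333) = 0.9971
N(d₁) = N(-1.39) = 0.0823;  N(d₂) = N(-1.47) = 0.0708
C = 460·0.0823 − 520·0.9971·0.0708 = 37.8580 − 36.7092 = 1.1488

$1.15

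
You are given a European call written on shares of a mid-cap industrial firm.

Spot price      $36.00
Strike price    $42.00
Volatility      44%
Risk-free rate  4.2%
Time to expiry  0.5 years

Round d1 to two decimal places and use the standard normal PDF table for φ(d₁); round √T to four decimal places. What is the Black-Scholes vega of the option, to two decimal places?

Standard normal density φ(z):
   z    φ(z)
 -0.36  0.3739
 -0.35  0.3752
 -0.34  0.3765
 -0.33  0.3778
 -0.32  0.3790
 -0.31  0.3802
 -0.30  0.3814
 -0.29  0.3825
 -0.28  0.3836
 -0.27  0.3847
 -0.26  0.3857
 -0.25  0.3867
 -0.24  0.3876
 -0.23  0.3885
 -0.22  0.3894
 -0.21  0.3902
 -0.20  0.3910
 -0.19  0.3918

T = 0.5;  σ√T = 0.3111
d₁ = [ln(36/42) + (0.042 + 0.44²/2)·0.5] / 0.3111 = [-0.1542 + 0.0694] / 0.3111 = -0.2724 → -0.27
√T = √0.5 = 0.7071
φ(d₁) = φ(-0.27) = 0.3847
vega = S·φ(d₁)·√T = 36·0.3847·0.7071 = 9.7928
(Call and put vega coincide under Black-Scholes.)

9.79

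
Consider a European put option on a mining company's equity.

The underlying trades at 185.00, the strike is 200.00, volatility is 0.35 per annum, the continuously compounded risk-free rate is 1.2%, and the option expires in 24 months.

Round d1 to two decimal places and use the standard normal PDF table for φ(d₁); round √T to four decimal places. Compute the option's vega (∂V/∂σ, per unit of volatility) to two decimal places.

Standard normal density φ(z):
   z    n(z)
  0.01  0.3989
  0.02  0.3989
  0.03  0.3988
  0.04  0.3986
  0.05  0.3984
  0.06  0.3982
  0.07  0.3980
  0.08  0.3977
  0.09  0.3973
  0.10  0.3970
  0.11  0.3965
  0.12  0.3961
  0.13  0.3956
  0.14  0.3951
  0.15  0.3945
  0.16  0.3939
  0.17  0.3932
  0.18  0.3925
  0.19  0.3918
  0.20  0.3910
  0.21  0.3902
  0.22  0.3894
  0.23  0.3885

σ√T = 0.35·√2 = 0.4950
d₁ = [ln(185/200) + (0.012 + 0.35²/2)·2] / 0.4950 = [-0.0780 + 0.1465] / 0.4950 = 0.1385 ≈ 0.14
√T = √2 = 1.4142
φ(d₁) = φ(0.14) = 0.3951
vega = S·φ(d₁)·√T = 185·0.3951·1.4142 = 103.3688

103.37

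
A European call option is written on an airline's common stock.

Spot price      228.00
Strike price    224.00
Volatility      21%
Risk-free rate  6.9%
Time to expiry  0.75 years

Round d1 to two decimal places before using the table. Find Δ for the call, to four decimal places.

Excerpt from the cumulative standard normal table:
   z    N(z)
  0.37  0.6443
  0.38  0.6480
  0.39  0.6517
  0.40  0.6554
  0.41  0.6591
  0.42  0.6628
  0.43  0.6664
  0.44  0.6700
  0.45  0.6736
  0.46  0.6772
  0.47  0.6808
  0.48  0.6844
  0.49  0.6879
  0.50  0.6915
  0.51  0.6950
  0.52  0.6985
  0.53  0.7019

T = 0.75;  σ√T = 0.1819
d₁ = [ln(228/224) + (0.069 + ½·0.21²)·0.75] / (σ√T) = (0.0177 + 0.0683) / 0.1819 = 0.4728 ⇒ 0.47
N(d₁) = N(0.47) = 0.6808
Δ_call = N(d₁) = 0.6808

0.6808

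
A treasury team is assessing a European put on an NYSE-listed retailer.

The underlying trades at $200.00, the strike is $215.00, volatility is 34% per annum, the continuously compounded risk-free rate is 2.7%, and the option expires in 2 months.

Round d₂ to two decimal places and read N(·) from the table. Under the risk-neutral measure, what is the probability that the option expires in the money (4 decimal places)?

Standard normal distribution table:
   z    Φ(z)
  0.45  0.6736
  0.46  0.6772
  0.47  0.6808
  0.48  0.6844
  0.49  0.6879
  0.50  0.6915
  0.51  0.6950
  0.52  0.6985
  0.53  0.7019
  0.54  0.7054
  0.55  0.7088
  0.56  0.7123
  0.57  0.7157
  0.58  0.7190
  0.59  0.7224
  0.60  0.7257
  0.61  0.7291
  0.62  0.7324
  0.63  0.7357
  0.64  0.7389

0.7123

T = 0.1667;  σ√T = 0.1388
d₁ = [ln(200/215) + (0.027 + 0.34²/2)·0.1667] / 0.1388 = [-0.0723 + 0.0141] / 0.1388 = -0.4192 → -0.42
d₂ = d₁ − σ√T = -0.4192 − 0.1388 = -0.5580 → -0.56
Risk-neutral Pr[S_T < K] = N(−d₂) = N(0.56) = 0.7123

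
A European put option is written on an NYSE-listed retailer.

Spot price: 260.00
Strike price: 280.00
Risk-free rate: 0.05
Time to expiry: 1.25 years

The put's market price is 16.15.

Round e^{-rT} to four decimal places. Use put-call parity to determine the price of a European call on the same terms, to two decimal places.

exp(−rT) = exp(−0.05·1.25) = 0.9394
Put-call parity: C − P = S − K·e^(−rT) = 260 − 280·0.9394 = 260 − 263.0320 = -3.0320
C = P + (C − P) = 16.15 + (-3.0320) = 13.1180

13.12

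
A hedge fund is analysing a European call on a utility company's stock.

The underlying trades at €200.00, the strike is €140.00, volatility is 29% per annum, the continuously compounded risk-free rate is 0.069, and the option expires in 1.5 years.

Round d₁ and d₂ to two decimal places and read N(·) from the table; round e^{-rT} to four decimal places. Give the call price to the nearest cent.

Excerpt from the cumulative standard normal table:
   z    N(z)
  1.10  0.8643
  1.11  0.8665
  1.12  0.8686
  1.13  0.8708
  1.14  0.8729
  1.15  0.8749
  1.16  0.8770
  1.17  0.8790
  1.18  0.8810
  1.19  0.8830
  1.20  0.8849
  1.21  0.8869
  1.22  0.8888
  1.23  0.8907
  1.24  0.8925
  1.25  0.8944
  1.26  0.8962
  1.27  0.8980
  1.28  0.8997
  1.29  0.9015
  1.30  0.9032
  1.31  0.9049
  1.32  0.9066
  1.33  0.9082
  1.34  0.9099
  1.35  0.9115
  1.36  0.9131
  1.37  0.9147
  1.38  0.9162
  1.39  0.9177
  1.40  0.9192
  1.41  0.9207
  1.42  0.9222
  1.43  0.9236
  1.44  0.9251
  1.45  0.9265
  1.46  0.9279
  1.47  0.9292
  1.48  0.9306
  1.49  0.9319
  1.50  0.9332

€76.19

T = 1.5;  σ√T = 0.3552
d₁ = [ln(200/140) + (0.069 + 0.29²/2)·1.5] / 0.3552 = [0.3567 + 0.1666] / 0.3552 = 1.4732 which rounds to 1.47
d₂ = d₁ − σ√T = 1.4732 − 0.3552 = 1.1180 which rounds to 1.12
e^(−rT) = e^(−0.069·1.5) = 0.9017
C = 200·N(1.47) − 140·0.9017·N(1.12) = 200·0.9292 − 140·0.9017·0.8686 = 185.8400 − 109.6503 = 76.1897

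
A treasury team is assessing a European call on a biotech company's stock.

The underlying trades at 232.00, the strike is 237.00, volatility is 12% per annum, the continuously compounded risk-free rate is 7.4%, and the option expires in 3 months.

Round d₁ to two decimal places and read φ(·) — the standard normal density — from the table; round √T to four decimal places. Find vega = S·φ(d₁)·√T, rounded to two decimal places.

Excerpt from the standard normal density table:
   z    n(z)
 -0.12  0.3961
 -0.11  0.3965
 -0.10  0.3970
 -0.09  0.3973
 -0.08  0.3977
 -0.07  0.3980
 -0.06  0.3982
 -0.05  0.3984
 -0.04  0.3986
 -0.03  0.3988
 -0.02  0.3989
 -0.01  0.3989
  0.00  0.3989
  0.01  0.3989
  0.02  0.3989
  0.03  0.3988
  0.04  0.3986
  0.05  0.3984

T = 0.25;  σ√T = 0.0600
ln(S/K) + (r + σ²/2)T = ln(232/237) + (0.074 + 0.12²/2)·0.25 = -0.0213 + 0.0203 = -0.0010
d₁ = -0.0010 / 0.0600 = -0.0170 ⇒ -0.02
√T = √0.25 = 0.5000
φ(d₁) = φ(-0.02) = 0.3989
vega = S·φ(d₁)·√T = 232·0.3989·0.5000 = 46.2724
(The put has the same vega.)

46.27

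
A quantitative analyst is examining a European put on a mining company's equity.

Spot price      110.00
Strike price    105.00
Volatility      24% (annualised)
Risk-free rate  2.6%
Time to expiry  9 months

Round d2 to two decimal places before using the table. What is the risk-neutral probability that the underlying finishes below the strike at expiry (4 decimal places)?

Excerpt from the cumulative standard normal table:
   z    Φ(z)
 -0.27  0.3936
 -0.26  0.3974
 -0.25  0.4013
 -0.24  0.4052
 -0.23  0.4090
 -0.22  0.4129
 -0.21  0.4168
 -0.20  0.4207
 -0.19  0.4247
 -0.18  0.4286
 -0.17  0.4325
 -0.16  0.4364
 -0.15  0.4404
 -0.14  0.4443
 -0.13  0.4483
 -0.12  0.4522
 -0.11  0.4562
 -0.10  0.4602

σ√T = 0.24 × 0.8660 = 0.2078
ln(S/K) + (r + σ²/2)T = ln(110/105) + (0.026 + 0.24²/2)·0.75 = 0.0465 + 0.0411 = 0.0876
d₁ = 0.0876 / 0.2078 = 0.4216 ≈ 0.42
d₂ = d₁ − σ√T = 0.4216 − 0.2078 = 0.2137 ≈ 0.21
Risk-neutral Pr[S_T < K] = N(−d₂) = N(-0.21) = 0.4168

0.4168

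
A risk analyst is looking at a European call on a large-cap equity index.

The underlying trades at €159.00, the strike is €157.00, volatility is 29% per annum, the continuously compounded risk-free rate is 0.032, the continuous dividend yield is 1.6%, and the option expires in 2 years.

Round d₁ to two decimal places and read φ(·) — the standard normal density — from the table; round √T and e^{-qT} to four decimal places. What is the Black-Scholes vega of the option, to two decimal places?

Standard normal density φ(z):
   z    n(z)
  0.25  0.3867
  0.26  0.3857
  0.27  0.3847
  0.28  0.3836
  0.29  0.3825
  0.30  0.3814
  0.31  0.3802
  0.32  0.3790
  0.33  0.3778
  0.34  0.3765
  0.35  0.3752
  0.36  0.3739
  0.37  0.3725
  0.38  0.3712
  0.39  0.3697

82.80

T = 2;  σ√T = 0.4101
d₁ = [ln(159/157) + (0.032 − 0.016 + ½·0.29²)·2] / (σ√T) = (0.0127 + 0.1161) / 0.4101 = 0.3140 which rounds to 0.31
√T = √2 = 1.4142
φ(d₁) = φ(0.31) = 0.3802
e^(−qT) = e^(−0.016·2) = 0.9685
vega = S·e^(−qT)·φ(d₁)·√T = 159·0.9685·0.3802·1.4142 = 82.7980
(The put has the same vega.)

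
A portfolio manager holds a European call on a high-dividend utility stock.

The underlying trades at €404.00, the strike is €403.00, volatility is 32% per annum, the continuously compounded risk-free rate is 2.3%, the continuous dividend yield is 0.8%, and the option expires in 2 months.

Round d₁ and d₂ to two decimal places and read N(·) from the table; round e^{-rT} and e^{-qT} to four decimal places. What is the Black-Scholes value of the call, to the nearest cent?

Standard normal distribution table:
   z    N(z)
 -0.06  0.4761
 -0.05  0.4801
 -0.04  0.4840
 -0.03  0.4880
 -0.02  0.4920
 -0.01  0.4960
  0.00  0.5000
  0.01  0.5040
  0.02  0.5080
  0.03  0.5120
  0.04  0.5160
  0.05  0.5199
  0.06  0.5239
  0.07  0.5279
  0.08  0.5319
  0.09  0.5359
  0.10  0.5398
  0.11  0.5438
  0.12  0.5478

€21.88

σ√T = 0.32 × 0.4082 = 0.1306
ln(S/K) + (r − q + σ²/2)T = ln(404/403) + (0.023 − 0.008 + 0.32²/2)·0.1667 = 0.0025 + 0.0110 = 0.0135
d₁ = 0.0135 / 0.1306 = 0.1034 ≈ 0.10
d₂ = d₁ − σ√T = 0.1034 − 0.1306 = -0.0272 ≈ -0.03
e^(−qT) = e^(−0.008·0.1667) = 0.9987;  e^(−rT) = e^(−0.023·0.1667) = 0.9962
N(d₁) = N(0.10) = 0.5398;  N(d₂) = N(-0.03) = 0.4880
C = 404·0.9987·0.5398 − 403·0.9962·0.4880 = 217.7957 − 195.9167 = 21.8790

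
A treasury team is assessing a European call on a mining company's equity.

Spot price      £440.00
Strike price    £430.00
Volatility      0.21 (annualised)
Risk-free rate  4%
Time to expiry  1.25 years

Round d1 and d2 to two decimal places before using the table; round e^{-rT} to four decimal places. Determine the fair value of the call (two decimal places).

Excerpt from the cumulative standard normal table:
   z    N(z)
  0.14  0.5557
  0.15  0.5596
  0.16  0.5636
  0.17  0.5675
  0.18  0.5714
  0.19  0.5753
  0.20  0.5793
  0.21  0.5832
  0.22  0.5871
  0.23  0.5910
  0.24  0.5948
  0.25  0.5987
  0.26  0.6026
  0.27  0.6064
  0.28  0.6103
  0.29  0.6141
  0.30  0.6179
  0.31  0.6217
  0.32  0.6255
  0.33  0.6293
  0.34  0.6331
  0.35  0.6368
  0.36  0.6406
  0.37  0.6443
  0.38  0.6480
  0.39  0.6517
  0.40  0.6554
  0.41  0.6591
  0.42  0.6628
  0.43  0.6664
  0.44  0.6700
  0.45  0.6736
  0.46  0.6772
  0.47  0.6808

σ√T = 0.21 × 1.1180 = 0.2348
d₁ = [ln(440/430) + (0.04 + ½·0.21²)·1.25] / (σ√T) = (0.0230 + 0.0776) / 0.2348 = 0.4283 ⇒ 0.43
d₂ = 0.4283 − 0.2348 = 0.1935 ⇒ 0.19
e^(−rT) = e^(−0.04·1.25) = 0.9512
N(d₁) = N(0.43) = 0.6664;  N(d₂) = N(0.19) = 0.5753
C = 440·0.6664 − 430·0.9512·0.5753 = 293.2160 − 235.3069 = 57.9091

£57.91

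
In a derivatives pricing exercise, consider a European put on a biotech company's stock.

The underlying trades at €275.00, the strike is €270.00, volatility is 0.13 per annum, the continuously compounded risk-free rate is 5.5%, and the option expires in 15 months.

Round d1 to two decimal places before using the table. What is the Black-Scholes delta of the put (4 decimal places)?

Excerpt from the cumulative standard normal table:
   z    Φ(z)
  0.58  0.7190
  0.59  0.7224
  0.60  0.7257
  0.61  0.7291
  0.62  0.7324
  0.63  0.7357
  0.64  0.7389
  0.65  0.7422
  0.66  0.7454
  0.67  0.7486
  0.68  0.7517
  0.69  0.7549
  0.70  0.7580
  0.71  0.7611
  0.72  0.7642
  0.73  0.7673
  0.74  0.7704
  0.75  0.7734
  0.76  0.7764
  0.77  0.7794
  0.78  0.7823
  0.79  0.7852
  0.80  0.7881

-0.2514

σ√T = 0.13·√1.25 = 0.1453
ln(S/K) + (r + σ²/2)T = ln(275/270) + (0.055 + 0.13²/2)·1.25 = 0.0183 + 0.0793 = 0.0977
d₁ = 0.0977 / 0.1453 = 0.6719 which rounds to 0.67
N(d₁) = N(0.67) = 0.7486
Δ_put = N(d₁) − 1 = 0.7486 − 1 = -0.2514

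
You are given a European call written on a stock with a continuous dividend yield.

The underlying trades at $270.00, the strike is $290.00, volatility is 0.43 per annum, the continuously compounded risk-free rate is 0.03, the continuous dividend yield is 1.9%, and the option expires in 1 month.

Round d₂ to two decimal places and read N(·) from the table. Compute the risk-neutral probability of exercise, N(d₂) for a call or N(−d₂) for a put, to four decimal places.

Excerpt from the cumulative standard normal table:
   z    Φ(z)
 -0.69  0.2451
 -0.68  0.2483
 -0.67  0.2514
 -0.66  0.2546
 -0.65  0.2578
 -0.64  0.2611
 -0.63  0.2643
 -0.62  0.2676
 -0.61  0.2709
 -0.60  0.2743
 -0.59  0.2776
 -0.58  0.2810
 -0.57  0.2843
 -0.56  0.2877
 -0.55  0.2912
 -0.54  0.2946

0.2643

σ√T = 0.43·√0.08333 = 0.1241
d₁ = [ln(270/290) + (0.03 − 0.019 + ½·0.43²)·0.08333] / (σ√T) = (-0.0715 + 0.0086) / 0.1241 = -0.5062 ⇒ -0.51
d₂ = -0.5062 − 0.1241 = -0.6304 ⇒ -0.63
Pr(exercise) under Q = N(d₂) = 0.2643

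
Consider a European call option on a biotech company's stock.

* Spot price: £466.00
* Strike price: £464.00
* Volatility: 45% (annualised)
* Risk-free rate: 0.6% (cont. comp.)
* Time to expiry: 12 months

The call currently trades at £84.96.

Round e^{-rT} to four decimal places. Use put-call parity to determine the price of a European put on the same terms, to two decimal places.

exp(−rT) = exp(−0.006·1) = 0.9940
Put-call parity: C − P = S − K·e^(−rT) = 466 − 464·0.9940 = 466 − 461.2160 = 4.7840
P = C − (C − P) = 84.96 − (4.7840) = 80.1760

£80.18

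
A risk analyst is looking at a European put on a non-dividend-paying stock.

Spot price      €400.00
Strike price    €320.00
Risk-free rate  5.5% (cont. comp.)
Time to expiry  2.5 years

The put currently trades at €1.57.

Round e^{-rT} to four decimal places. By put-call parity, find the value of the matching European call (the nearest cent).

€122.69

exp(−rT) = exp(−0.055·2.5) = 0.8715
Put-call parity: C − P = S − K·e^(−rT) = 400 − 320·0.8715 = 400 − 278.8800 = 121.1200
C = P + (C − P) = 1.57 + (121.1200) = 122.6900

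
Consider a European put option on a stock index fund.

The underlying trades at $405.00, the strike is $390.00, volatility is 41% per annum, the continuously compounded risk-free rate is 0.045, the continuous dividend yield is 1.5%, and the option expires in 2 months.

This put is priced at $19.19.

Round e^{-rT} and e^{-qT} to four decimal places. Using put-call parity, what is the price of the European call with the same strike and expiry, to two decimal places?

$36.10

e^(−qT) = e^(−0.015·0.1667) = 0.9975;  e^(−rT) = e^(−0.045·0.1667) = 0.9925
Put-call parity: C − P = S·e^(−qT) − K·e^(−rT) = 405·0.9975 − 390·0.9925 = 403.9875 − 387.0750 = 16.9125
C = P + (C − P) = 19.19 + (16.9125) = 36.1025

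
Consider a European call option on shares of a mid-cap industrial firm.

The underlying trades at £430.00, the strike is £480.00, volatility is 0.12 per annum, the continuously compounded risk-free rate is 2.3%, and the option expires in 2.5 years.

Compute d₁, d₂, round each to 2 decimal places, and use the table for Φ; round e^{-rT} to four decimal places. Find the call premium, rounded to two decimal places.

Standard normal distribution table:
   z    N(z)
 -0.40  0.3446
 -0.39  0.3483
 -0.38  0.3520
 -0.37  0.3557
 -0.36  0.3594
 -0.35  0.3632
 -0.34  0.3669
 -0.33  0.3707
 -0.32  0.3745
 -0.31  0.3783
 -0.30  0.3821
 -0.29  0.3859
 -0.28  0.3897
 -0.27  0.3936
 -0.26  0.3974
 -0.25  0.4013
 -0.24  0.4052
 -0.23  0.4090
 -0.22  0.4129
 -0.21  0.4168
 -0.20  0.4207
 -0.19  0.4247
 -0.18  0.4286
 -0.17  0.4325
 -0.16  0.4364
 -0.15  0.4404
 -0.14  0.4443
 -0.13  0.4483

σ√T = 0.12 × 1.5811 = 0.1897
d₁ = [ln(430/480) + (0.023 + 0.12²/2)·2.5] / 0.1897 = [-0.1100 + 0.0755] / 0.1897 = -0.1818 ≈ -0.18
d₂ = d₁ − σ√T = -0.1818 − 0.1897 = -0.3716 ≈ -0.37
e^(−rT) = e^(−0.023·2.5) = 0.9441
N(d₁) = N(-0.18) = 0.4286;  N(d₂) = N(-0.37) = 0.3557
C = 430·0.4286 − 480·0.9441·0.3557 = 184.2980 − 161.1919 = 23.1061

£23.11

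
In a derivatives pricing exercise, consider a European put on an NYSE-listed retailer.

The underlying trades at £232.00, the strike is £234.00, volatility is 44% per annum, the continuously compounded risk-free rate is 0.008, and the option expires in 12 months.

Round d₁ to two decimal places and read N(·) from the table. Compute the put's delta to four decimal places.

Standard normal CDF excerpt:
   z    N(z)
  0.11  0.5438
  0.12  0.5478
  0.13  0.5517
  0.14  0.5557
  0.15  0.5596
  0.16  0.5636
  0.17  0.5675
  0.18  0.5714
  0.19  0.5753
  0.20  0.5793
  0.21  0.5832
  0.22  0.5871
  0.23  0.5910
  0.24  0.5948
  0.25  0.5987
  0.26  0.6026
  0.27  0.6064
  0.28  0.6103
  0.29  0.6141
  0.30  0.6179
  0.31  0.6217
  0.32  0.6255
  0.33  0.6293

σ√T = 0.44·√1 = 0.4400
d₁ = [ln(232/234) + (0.008 + ½·0.44²)·1] / (σ√T) = (-0.0086 + 0.1048) / 0.4400 = 0.2187 → 0.22
N(d₁) = N(0.22) = 0.5871
Δ_put = N(d₁) − 1 = 0.5871 − 1 = -0.4129

-0.4129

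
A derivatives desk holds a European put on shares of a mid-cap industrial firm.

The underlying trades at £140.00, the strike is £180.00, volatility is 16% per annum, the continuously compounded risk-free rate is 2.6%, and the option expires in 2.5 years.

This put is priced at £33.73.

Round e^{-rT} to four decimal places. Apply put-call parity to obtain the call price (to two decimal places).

£5.05

exp(−rT) = exp(−0.026·2.5) = 0.9371
Put-call parity: C − P = S − K·e^(−rT) = 140 − 180·0.9371 = 140 − 168.6780 = -28.6780
C = P + (C − P) = 33.73 + (-28.6780) = 5.0520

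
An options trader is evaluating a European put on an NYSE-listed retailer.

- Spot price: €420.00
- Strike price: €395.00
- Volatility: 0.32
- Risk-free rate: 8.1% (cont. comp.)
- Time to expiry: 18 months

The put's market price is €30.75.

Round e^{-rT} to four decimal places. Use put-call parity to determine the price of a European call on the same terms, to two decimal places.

e^(−rT) = e^(−0.081·1.5) = 0.8856
Put-call parity: C − P = S − K·e^(−rT) = 420 − 395·0.8856 = 420 − 349.8120 = 70.1880
C = P + (C − P) = 30.75 + (70.1880) = 100.9380

€100.94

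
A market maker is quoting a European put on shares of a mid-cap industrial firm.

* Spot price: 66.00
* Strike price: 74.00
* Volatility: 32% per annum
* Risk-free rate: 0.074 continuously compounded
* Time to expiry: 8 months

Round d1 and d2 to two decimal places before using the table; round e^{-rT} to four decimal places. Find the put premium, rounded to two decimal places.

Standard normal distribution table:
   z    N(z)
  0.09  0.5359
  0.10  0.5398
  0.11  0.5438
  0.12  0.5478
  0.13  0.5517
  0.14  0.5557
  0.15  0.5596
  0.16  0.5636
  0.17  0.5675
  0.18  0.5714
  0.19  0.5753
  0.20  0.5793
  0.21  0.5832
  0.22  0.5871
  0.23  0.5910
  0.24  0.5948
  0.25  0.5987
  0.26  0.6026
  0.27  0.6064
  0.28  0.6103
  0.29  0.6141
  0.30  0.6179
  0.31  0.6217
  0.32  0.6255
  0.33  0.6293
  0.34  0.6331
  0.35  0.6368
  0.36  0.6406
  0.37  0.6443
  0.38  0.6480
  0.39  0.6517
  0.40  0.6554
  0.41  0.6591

σ√T = 0.32 × 0.8165 = 0.2613
d₁ = [ln(66/74) + (0.074 + 0.32²/2)·0.6667] / 0.2613 = [-0.1144 + 0.0835] / 0.2613 = -0.1184 ⇒ -0.12
d₂ = d₁ − σ√T = -0.1184 − 0.2613 = -0.3797 ⇒ -0.38
e^(−rT) = e^(−0.074·0.6667) = 0.9519
P = 74·0.9519·N(0.38) − 66·N(0.12) = 74·0.9519·0.6480 − 66·0.5478 = 45.6455 − 36.1548 = 9.4907

9.49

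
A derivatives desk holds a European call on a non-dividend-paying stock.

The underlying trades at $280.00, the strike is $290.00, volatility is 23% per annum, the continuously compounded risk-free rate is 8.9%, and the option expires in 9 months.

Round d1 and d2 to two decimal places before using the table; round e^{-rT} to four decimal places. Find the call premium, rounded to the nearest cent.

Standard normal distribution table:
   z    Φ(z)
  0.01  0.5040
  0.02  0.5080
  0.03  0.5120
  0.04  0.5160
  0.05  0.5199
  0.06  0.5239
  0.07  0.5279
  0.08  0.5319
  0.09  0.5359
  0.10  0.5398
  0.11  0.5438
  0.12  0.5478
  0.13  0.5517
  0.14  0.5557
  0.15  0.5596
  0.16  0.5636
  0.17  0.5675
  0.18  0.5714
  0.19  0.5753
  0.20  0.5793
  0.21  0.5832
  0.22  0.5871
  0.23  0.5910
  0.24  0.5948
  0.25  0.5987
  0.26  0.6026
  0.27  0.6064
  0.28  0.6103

σ√T = 0.23 × 0.8660 = 0.1992
ln(S/K) + (r + σ²/2)T = ln(280/290) + (0.089 + 0.23²/2)·0.75 = -0.0351 + 0.0866 = 0.0515
d₁ = 0.0515 / 0.1992 = 0.2585 ⇒ 0.26
d₂ = d₁ − σ√T = 0.2585 − 0.1992 = 0.0593 ⇒ 0.06
e^(−rT) = e^(−0.089·0.75) = 0.9354
N(d₁) = N(0.26) = 0.6026;  N(d₂) = N(0.06) = 0.5239
C = 280·0.6026 − 290·0.9354·0.5239 = 168.7280 − 142.1163 = 26.6117

$26.61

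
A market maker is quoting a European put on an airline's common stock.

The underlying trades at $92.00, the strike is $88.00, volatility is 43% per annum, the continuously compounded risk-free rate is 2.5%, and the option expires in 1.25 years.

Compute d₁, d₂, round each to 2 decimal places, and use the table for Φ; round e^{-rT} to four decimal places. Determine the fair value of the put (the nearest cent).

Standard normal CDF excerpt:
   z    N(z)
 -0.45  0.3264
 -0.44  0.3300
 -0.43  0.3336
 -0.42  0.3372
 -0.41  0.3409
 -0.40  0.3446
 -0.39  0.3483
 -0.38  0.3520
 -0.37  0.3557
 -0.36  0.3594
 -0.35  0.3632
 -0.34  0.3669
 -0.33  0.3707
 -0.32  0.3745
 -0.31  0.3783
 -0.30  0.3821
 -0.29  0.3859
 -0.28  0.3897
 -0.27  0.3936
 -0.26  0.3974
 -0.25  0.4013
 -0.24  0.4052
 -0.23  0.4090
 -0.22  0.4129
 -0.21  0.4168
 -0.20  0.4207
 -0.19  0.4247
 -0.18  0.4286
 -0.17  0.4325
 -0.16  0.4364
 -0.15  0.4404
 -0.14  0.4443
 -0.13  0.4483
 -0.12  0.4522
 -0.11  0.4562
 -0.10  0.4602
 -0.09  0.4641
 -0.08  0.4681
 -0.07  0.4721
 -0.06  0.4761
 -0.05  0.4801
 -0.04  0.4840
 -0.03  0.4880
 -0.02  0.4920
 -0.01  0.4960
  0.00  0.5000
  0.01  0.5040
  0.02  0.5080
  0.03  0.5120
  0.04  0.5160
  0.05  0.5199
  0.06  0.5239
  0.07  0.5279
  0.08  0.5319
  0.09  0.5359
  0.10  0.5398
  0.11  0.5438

$13.66

σ√T = 0.43·√1.25 = 0.4808
d₁ = [ln(92/88) + (0.025 + 0.43²/2)·1.25] / 0.4808 = [0.0445 + 0.1468] / 0.4808 = 0.3978 which rounds to 0.40
d₂ = d₁ − σ√T = 0.3978 − 0.4808 = -0.0829 which rounds to -0.08
e^(−rT) = e^(−0.025·1.25) = 0.9692
N(−d₂) = N(0.08) = 0.5319;  N(−d₁) = N(-0.40) = 0.3446
P = 88·0.9692·0.5319 − 92·0.3446 = 45.3655 − 31.7032 = 13.6623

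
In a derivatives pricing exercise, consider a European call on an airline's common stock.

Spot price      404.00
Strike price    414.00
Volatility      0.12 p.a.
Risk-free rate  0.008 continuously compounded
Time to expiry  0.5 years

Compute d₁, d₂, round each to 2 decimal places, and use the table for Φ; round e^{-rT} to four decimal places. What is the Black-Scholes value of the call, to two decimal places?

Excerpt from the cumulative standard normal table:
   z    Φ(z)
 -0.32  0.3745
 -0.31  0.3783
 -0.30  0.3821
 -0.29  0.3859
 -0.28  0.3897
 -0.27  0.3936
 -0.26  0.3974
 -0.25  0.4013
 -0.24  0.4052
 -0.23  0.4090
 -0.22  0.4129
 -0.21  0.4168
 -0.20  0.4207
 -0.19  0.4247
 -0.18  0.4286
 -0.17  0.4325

9.27

T = 0.5;  σ√T = 0.0849
ln(S/K) + (r + σ²/2)T = ln(404/414) + (0.008 + 0.12²/2)·0.5 = -0.0245 + 0.0076 = -0.0169
d₁ = -0.0169 / 0.0849 = -0.1986 which rounds to -0.20
d₂ = d₁ − σ√T = -0.1986 − 0.0849 = -0.2834 which rounds to -0.28
exp(−rT) = exp(−0.008·0.5) = 0.9960
N(d₁) = N(-0.20) = 0.4207;  N(d₂) = N(-0.28) = 0.3897
C = 404·0.4207 − 414·0.9960·0.3897 = 169.9628 − 160.6905 = 9.2723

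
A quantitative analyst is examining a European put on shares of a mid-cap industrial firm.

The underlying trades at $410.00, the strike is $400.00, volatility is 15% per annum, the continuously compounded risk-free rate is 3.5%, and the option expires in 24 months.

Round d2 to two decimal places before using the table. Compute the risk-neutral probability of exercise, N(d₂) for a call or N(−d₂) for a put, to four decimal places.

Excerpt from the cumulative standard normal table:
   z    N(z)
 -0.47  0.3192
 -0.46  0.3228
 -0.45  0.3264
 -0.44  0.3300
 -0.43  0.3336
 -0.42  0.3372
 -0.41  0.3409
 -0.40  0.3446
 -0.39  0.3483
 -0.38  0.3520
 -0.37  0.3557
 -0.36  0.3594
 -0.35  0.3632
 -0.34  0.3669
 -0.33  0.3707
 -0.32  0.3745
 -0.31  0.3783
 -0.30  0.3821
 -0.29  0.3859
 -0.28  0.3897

σ√T = 0.15 × 1.4142 = 0.2121
ln(S/K) + (r + σ²/2)T = ln(410/400) + (0.035 + 0.15²/2)·2 = 0.0247 + 0.0925 = 0.1172
d₁ = 0.1172 / 0.2121 = 0.5525 which rounds to 0.55
d₂ = d₁ − σ√T = 0.5525 − 0.2121 = 0.3403 which rounds to 0.34
Pr(exercise) under Q = N(−d₂) = N(-0.34) = 0.3669

0.3669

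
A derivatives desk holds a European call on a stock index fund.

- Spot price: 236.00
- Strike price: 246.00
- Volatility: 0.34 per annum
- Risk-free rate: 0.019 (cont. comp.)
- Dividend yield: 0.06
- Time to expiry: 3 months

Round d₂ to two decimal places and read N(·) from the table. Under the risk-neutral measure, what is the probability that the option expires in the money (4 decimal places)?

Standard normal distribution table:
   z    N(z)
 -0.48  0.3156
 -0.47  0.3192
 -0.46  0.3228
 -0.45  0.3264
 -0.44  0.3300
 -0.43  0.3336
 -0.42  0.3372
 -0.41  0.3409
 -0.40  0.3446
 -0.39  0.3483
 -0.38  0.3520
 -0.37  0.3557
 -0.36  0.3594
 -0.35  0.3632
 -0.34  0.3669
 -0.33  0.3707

σ√T = 0.34 × 0.5000 = 0.1700
d₁ = [ln(236/246) + (0.019 − 0.06 + 0.34²/2)·0.25] / 0.1700 = [-0.0415 + 0.0042] / 0.1700 = -0.2194 which rounds to -0.22
d₂ = d₁ − σ√T = -0.2194 − 0.1700 = -0.3894 which rounds to -0.39
Pr(exercise) under Q = N(d₂) = 0.3483

0.3483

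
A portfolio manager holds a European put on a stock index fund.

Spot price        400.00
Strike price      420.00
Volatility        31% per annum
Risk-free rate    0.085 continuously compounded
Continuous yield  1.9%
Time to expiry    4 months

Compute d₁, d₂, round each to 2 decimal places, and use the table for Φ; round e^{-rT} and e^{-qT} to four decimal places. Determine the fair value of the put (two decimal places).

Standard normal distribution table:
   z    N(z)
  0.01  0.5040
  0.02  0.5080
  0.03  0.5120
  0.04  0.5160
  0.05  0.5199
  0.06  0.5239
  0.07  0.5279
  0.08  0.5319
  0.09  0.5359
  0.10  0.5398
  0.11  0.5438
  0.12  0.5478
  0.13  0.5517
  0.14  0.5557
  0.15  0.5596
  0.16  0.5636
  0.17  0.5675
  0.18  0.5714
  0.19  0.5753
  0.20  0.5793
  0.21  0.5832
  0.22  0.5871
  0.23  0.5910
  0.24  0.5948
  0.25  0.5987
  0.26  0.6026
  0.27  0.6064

34.61

σ√T = 0.31·√0.3333 = 0.1790
d₁ = [ln(400/420) + (0.085 − 0.019 + 0.31²/2)·0.3333] / 0.1790 = [-0.0488 + 0.0380] / 0.1790 = -0.0602 which rounds to -0.06
d₂ = d₁ − σ√T = -0.0602 − 0.1790 = -0.2392 which rounds to -0.24
e^(−qT) = e^(−0.019·0.3333) = 0.9937;  e^(−rT) = e^(−0.085·0.3333) = 0.9721
N(−d₂) = N(0.24) = 0.5948;  N(−d₁) = N(0.06) = 0.5239
P = 420·0.9721·0.5948 − 400·0.9937·0.5239 = 242.8461 − 208.2398 = 34.6064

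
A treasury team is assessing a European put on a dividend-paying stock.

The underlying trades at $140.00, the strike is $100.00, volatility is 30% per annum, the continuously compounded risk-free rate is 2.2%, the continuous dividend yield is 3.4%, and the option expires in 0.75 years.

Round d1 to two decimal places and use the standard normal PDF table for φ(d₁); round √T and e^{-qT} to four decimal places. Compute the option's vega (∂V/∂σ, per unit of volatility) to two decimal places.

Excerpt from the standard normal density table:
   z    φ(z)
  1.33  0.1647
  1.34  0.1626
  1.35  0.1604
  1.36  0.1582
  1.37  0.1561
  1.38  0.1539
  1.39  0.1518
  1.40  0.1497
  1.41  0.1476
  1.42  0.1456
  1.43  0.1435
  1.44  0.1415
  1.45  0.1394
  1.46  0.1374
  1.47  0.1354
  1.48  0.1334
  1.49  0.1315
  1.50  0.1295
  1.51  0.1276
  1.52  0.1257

σ√T = 0.3 × 0.8660 = 0.2598
d₁ = [ln(140/100) + (0.022 − 0.034 + ½·0.3²)·0.75] / (σ√T) = (0.3365 + 0.0247) / 0.2598 = 1.3903 which rounds to 1.39
√T = √0.75 = 0.8660
φ(d₁) = φ(1.39) = 0.1518
e^(−qT) = e^(−0.034·0.75) = 0.9748
vega = S·e^(−qT)·φ(d₁)·√T = 140·0.9748·0.1518·0.8660 = 17.9404

17.94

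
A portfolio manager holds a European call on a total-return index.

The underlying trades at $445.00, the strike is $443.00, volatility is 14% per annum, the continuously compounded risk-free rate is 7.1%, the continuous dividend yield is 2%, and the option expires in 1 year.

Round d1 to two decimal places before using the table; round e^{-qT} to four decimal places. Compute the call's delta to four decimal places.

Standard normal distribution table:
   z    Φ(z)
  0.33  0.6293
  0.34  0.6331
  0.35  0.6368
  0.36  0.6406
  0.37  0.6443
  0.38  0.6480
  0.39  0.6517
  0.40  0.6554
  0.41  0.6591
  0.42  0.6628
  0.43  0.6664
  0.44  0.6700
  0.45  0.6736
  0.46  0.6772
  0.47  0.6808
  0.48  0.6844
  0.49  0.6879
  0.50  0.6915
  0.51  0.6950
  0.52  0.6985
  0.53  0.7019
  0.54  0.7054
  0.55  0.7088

0.6673

T = 1;  σ√T = 0.1400
d₁ = [ln(445/443) + (0.071 − 0.02 + 0.14²/2)·1] / 0.1400 = [0.0045 + 0.0608] / 0.1400 = 0.4665 ≈ 0.47
N(d₁) = N(0.47) = 0.6808
Δ_call = exp(−qT)·N(d₁) = 0.9802·0.6808 = 0.6673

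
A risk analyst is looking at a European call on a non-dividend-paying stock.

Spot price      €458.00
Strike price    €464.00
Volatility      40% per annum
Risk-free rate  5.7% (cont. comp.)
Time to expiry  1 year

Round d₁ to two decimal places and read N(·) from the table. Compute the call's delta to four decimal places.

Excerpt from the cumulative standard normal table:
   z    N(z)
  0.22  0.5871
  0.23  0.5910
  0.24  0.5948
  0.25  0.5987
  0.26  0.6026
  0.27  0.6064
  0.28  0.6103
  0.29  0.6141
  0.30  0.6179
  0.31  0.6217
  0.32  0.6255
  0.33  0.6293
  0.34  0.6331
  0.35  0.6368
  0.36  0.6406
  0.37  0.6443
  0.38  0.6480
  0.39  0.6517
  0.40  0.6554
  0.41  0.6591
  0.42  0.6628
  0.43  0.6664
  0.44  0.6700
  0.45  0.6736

T = 1;  σ√T = 0.4000
d₁ = [ln(458/464) + (0.057 + 0.4²/2)·1] / 0.4000 = [-0.0130 + 0.1370] / 0.4000 = 0.3100 → 0.31
N(d₁) = N(0.31) = 0.6217
Δ_call = N(d₁) = 0.6217

0.6217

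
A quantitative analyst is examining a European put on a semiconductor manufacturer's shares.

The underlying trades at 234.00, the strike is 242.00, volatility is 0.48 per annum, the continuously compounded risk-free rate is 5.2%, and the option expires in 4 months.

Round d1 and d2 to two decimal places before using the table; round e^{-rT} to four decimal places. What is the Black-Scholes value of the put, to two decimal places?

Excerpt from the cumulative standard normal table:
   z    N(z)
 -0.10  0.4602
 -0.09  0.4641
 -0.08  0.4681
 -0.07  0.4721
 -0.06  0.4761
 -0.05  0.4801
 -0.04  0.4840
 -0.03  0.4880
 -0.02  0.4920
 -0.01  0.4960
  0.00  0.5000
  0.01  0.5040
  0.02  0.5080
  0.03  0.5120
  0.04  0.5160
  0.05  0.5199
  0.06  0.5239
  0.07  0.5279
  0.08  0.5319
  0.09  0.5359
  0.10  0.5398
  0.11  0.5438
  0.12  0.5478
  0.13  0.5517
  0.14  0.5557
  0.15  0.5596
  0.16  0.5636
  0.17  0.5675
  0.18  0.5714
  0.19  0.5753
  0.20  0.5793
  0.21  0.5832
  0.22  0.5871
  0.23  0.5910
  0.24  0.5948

T = 0.3333;  σ√T = 0.2771
d₁ = [ln(234/242) + (0.052 + ½·0.48²)·0.3333] / (σ√T) = (-0.0336 + 0.0557) / 0.2771 = 0.0798 which rounds to 0.08
d₂ = 0.0798 − 0.2771 = -0.1973 which rounds to -0.20
e^(−rT) = e^(−0.052·0.3333) = 0.9828
N(−d₂) = N(0.20) = 0.5793;  N(−d₁) = N(-0.08) = 0.4681
P = 242·0.9828·0.5793 − 234·0.4681 = 137.7793 − 109.5354 = 28.2439

28.24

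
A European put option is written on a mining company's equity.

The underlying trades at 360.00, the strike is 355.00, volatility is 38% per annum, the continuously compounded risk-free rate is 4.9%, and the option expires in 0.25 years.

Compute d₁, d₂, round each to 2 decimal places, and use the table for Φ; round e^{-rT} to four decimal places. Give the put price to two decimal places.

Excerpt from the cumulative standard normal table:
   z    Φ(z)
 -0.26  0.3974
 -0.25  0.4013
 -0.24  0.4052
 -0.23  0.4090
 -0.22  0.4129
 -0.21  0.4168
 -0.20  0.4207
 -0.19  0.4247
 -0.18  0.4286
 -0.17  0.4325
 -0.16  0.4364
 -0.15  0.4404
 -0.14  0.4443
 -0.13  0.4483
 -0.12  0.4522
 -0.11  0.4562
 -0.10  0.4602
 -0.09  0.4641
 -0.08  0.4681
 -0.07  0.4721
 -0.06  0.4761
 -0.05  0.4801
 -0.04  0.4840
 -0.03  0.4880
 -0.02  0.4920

22.48

σ√T = 0.38·√0.25 = 0.1900
d₁ = [ln(360/355) + (0.049 + 0.38²/2)·0.25] / 0.1900 = [0.0140 + 0.0303] / 0.1900 = 0.2331 → 0.23
d₂ = d₁ − σ√T = 0.2331 − 0.1900 = 0.0431 → 0.04
e^(−rT) = e^(−0.049·0.25) = 0.9878
N(−d₂) = N(-0.04) = 0.4840;  N(−d₁) = N(-0.23) = 0.4090
P = 355·0.9878·0.4840 − 360·0.4090 = 169.7238 − 147.2400 = 22.4838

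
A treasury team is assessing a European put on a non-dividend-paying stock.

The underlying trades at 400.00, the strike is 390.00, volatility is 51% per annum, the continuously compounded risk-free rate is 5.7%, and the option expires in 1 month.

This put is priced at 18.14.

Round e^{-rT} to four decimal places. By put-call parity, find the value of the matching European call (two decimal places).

29.97

e^(−rT) = e^(−0.057·0.08333) = 0.9953
Put-call parity: C − P = S − K·e^(−rT) = 400 − 390·0.9953 = 400 − 388.1670 = 11.8330
C = P + (C − P) = 18.14 + (11.8330) = 29.9730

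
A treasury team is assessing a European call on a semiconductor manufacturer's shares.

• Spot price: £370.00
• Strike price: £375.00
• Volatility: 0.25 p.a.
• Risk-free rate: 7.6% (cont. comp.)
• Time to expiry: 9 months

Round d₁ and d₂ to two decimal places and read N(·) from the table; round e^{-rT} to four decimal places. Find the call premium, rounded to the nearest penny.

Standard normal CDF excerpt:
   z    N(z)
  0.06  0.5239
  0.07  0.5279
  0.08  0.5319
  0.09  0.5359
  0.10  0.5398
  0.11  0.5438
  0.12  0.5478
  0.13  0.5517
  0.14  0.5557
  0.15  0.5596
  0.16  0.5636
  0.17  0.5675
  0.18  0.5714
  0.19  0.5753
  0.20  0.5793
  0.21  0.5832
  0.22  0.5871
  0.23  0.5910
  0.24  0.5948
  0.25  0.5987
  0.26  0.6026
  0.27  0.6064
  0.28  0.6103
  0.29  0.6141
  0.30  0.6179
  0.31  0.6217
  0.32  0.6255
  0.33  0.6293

T = 0.75;  σ√T = 0.2165
d₁ = [ln(370/375) + (0.076 + 0.25²/2)·0.75] / 0.2165 = [-0.0134 + 0.0804] / 0.2165 = 0.3095 → 0.31
d₂ = d₁ − σ√T = 0.3095 − 0.2165 = 0.0930 → 0.09
exp(−rT) = exp(−0.076·0.75) = 0.9446
N(d₁) = N(0.31) = 0.6217;  N(d₂) = N(0.09) = 0.5359
C = 370·0.6217 − 375·0.9446·0.5359 = 230.0290 − 189.8292 = 40.1998

£40.20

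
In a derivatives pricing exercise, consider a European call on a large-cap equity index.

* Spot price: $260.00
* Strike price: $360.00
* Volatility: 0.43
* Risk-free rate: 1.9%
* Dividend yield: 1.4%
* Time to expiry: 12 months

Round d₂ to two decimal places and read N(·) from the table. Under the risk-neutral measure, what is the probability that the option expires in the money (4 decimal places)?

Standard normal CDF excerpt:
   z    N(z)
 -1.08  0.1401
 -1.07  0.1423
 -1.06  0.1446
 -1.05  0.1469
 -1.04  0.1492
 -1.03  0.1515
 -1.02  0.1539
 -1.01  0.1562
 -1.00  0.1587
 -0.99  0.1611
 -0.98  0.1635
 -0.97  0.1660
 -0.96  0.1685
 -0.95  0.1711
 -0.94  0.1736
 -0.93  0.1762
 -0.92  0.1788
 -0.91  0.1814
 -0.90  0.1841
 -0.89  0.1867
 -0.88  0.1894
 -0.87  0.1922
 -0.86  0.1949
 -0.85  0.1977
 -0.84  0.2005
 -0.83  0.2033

T = 1;  σ√T = 0.4300
d₁ = [ln(260/360) + (0.019 − 0.014 + 0.43²/2)·1] / 0.4300 = [-0.3254 + 0.0974] / 0.4300 = -0.5302 → -0.53
d₂ = d₁ − σ√T = -0.5302 − 0.4300 = -0.9602 → -0.96
Pr(exercise) under Q = N(d₂) = 0.1685

0.1685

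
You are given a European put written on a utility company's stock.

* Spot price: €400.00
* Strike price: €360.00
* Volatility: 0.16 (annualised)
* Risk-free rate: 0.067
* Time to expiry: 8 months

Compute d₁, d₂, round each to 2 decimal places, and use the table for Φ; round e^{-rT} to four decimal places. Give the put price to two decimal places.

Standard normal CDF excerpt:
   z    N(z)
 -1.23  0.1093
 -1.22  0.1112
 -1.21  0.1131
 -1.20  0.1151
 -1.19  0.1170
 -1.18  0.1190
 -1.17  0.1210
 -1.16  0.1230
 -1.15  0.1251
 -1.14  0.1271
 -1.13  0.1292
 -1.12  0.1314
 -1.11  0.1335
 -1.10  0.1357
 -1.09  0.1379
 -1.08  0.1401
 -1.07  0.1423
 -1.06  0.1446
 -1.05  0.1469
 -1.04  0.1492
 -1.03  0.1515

σ√T = 0.16·√0.6667 = 0.1306
d₁ = [ln(400/360) + (0.067 + ½·0.16²)·0.6667] / (σ√T) = (0.1054 + 0.0532) / 0.1306 = 1.2137 ≈ 1.21
d₂ = 1.2137 − 0.1306 = 1.0831 ≈ 1.08
exp(−rT) = exp(−0.067·0.6667) = 0.9563
P = 360·0.9563·N(-1.08) − 400·N(-1.21) = 360·0.9563·0.1401 − 400·0.1131 = 48.2319 − 45.2400 = 2.9919

€2.99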